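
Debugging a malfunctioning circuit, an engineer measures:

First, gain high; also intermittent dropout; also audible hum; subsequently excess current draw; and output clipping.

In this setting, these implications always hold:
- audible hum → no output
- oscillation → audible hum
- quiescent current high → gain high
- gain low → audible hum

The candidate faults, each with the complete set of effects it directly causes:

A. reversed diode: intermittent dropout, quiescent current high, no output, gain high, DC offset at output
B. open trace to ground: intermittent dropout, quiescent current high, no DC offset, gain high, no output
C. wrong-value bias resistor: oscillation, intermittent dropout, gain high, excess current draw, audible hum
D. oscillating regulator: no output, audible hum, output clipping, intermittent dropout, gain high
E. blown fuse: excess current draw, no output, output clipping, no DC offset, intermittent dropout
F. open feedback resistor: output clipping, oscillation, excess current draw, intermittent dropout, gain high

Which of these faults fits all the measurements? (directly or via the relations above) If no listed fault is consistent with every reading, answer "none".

For each candidate, compare predicted effects to what was observed:
(A) reversed diode — does not account for audible hum, excess current draw, output clipping
(B) open trace to ground — gain high +; intermittent dropout +; audible hum -; excess current draw -; output clipping -
(C) wrong-value bias resistor — does not account for output clipping
(D) oscillating regulator — gain high +; intermittent dropout +; audible hum +; excess current draw -; output clipping +
(E) blown fuse — does not account for gain high, audible hum
(F) open feedback resistor — accounts for every observation (audible hum by oscillation → audible hum)
(F) is the only candidate with no mismatches.

F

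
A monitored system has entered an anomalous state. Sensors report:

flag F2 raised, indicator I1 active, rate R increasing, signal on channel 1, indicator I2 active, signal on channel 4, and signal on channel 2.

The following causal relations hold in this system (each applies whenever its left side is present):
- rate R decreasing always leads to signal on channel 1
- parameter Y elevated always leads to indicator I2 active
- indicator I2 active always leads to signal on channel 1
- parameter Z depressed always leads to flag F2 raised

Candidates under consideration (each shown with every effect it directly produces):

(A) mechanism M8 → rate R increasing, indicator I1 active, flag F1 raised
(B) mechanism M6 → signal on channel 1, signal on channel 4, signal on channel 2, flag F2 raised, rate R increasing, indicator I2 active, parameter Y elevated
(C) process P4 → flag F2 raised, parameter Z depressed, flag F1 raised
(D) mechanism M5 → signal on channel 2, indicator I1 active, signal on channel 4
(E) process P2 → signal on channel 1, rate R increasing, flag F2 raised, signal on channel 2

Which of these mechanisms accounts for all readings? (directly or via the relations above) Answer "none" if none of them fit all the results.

For each candidate, compare predicted effects to what was observed:
(A) mechanism M8 — flag F2 raised miss; indicator I1 active match; rate R increasing match; signal on channel 1 miss; indicator I2 active miss; signal on channel 4 miss; signal on channel 2 miss
(B) mechanism M6 — does not account for indicator I1 active
(C) process P4 — flag F2 raised match; indicator I1 active miss; rate R increasing miss; signal on channel 1 miss; indicator I2 active miss; signal on channel 4 miss; signal on channel 2 miss
(D) mechanism M5 — does not account for flag F2 raised, rate R increasing, signal on channel 1, indicator I2 active
(E) process P2 — flag F2 raised match; indicator I1 active miss; rate R increasing match; signal on channel 1 match; indicator I2 active miss; signal on channel 4 miss; signal on channel 2 match
No candidate is consistent with all observations.

none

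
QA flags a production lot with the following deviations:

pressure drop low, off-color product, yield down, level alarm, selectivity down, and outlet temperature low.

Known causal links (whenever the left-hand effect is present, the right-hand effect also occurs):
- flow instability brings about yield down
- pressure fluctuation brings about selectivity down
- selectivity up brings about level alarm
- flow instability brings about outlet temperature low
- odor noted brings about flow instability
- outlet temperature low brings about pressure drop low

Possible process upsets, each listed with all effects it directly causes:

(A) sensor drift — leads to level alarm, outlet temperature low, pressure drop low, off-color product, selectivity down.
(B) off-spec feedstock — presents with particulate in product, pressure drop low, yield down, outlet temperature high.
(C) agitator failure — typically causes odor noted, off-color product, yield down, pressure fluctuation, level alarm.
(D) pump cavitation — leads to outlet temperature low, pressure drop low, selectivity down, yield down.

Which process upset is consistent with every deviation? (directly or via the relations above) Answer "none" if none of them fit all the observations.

C

Checking each candidate against the observations:
(A) sensor drift — pressure drop low yes; off-color product yes; yield down NO; level alarm yes; selectivity down yes; outlet temperature low yes
(B) off-spec feedstock — pressure drop low yes; off-color product NO; yield down yes; level alarm NO; selectivity down NO; outlet temperature low NO
(C) agitator failure — pressure drop low yes (by odor noted → flow instability → outlet temperature low → pressure drop low); off-color product yes; yield down yes; level alarm yes; selectivity down yes (by pressure fluctuation → selectivity down); outlet temperature low yes (by odor noted → flow instability → outlet temperature low)
(D) pump cavitation — pressure drop low yes; off-color product NO; yield down yes; level alarm NO; selectivity down yes; outlet temperature low yes
(C) alone accounts for all the evidence.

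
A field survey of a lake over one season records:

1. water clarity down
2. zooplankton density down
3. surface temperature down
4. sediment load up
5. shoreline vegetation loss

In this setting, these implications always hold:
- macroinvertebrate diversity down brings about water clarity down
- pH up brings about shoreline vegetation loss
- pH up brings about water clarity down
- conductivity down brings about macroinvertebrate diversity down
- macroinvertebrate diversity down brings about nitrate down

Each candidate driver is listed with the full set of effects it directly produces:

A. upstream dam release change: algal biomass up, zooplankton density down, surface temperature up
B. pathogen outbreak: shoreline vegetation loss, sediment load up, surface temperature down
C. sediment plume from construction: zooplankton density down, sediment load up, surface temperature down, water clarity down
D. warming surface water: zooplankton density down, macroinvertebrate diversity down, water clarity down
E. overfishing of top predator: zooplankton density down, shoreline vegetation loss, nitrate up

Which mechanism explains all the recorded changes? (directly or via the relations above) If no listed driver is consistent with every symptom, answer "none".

Per-candidate check:
(A) upstream dam release change — water clarity down -; zooplankton density down +; surface temperature down -; sediment load up -; shoreline vegetation loss -
(B) pathogen outbreak — water clarity down -; zooplankton density down -; surface temperature down +; sediment load up +; shoreline vegetation loss +
(C) sediment plume from construction — does not account for shoreline vegetation loss
(D) warming surface water — water clarity down +; zooplankton density down +; surface temperature down -; sediment load up -; shoreline vegetation loss -
(E) overfishing of top predator — water clarity down -; zooplankton density down +; surface temperature down -; sediment load up -; shoreline vegetation loss +
No candidate is consistent with all observations.

none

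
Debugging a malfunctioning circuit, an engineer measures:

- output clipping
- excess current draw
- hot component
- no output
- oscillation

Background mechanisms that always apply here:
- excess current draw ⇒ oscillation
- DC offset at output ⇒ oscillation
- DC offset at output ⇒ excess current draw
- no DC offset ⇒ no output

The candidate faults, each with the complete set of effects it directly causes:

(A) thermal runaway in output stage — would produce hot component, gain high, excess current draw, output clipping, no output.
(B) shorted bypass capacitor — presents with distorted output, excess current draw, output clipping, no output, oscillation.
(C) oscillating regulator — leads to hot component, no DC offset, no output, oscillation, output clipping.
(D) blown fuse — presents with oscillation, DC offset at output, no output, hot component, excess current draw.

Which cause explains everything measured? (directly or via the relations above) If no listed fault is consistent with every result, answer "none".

Testing each hypothesis:
(A) thermal runaway in output stage — output clipping match; excess current draw match; hot component match; no output match; oscillation match (through excess current draw → oscillation)
(B) shorted bypass capacitor — does not account for hot component
(C) oscillating regulator — output clipping match; excess current draw miss; hot component match; no output match; oscillation match
(D) blown fuse — does not account for output clipping
(A) is the only candidate with no mismatches.

A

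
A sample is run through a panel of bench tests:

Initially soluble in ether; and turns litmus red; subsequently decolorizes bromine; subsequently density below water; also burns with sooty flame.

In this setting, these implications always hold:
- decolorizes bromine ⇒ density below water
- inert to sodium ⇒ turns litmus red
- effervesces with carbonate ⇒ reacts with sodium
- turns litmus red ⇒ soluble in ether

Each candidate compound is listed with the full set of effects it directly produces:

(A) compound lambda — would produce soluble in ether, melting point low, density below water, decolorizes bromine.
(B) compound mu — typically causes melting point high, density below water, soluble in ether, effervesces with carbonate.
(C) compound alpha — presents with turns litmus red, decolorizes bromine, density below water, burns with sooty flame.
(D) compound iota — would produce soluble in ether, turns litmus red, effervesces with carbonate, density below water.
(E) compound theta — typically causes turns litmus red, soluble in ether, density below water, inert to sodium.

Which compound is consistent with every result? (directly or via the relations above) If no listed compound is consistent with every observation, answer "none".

Checking each candidate against the observations:
(A) compound lambda — does not account for turns litmus red, burns with sooty flame
(B) compound mu — soluble in ether match; turns litmus red miss; decolorizes bromine miss; density below water match; burns with sooty flame miss
(C) compound alpha — soluble in ether match (through turns litmus red → soluble in ether); turns litmus red match; decolorizes bromine match; density below water match; burns with sooty flame match
(D) compound iota — soluble in ether match; turns litmus red match; decolorizes bromine miss; density below water match; burns with sooty flame miss
(E) compound theta — does not account for decolorizes bromine, burns with sooty flame
(C) is the only candidate with no mismatches.

C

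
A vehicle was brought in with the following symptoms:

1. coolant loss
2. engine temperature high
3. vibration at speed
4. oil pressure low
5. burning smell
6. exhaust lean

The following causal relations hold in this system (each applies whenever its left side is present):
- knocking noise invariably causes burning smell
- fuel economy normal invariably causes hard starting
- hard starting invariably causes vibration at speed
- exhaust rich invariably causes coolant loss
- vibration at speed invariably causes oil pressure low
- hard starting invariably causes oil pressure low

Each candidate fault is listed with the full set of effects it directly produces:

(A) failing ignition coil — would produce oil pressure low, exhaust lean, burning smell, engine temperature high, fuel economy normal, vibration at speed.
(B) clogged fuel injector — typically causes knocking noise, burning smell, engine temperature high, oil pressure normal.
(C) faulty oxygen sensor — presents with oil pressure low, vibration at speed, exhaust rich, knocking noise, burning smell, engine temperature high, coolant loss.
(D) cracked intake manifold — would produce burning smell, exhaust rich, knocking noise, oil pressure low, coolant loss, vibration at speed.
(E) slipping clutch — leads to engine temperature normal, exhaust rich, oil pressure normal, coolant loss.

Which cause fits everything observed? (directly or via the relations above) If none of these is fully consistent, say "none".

For each candidate, compare predicted effects to what was observed:
(A) failing ignition coil — coolant loss -; engine temperature high +; vibration at speed +; oil pressure low +; burning smell +; exhaust lean +
(B) clogged fuel injector — fails on coolant loss, vibration at speed, oil pressure low, exhaust lean (predicts oil pressure normal, not oil pressure low)
(C) faulty oxygen sensor — coolant loss +; engine temperature high +; vibration at speed +; oil pressure low +; burning smell +; exhaust lean -
(D) cracked intake manifold — coolant loss +; engine temperature high -; vibration at speed +; oil pressure low +; burning smell +; exhaust lean -
(E) slipping clutch — coolant loss +; engine temperature high -; vibration at speed -; oil pressure low -; burning smell -; exhaust lean -
None of the listed candidates fits everything.

none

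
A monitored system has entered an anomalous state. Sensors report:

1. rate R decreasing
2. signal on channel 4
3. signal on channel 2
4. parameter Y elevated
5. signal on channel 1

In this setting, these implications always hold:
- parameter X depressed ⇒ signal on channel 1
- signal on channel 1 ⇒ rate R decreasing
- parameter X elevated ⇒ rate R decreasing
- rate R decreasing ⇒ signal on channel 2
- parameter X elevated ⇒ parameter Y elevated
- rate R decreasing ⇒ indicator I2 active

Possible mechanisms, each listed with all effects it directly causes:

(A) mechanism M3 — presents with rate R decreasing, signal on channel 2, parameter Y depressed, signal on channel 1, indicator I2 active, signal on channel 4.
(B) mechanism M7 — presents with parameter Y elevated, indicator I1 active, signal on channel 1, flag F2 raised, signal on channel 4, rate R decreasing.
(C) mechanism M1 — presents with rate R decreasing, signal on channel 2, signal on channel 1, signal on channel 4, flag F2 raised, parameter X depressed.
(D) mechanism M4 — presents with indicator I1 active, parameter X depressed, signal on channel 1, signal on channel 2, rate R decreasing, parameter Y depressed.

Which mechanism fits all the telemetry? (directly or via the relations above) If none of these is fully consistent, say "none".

B

Testing each hypothesis:
(A) mechanism M3 — fails on parameter Y elevated (predicts parameter Y depressed, not parameter Y elevated)
(B) mechanism M7 — rate R decreasing +; signal on channel 4 +; signal on channel 2 + (by rate R decreasing → signal on channel 2); parameter Y elevated +; signal on channel 1 +
(C) mechanism M1 — does not account for parameter Y elevated
(D) mechanism M4 — rate R decreasing +; signal on channel 4 -; signal on channel 2 +; parameter Y elevated -; signal on channel 1 +
(B) alone accounts for all the evidence.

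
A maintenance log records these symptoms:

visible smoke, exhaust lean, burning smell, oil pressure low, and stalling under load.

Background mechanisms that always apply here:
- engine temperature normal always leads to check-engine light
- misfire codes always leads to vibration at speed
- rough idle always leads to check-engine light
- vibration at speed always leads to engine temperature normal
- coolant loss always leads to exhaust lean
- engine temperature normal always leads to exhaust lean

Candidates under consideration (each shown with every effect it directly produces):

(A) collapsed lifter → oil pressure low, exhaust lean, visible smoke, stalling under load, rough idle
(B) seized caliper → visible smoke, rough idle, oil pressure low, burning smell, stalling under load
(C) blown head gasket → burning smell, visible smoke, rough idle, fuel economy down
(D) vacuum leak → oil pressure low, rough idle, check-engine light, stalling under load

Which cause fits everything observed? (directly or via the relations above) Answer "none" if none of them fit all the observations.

Per-candidate check:
(A) collapsed lifter — visible smoke +; exhaust lean +; burning smell -; oil pressure low +; stalling under load +
(B) seized caliper — visible smoke +; exhaust lean -; burning smell +; oil pressure low +; stalling under load +
(C) blown head gasket — visible smoke +; exhaust lean -; burning smell +; oil pressure low -; stalling under load -
(D) vacuum leak — does not account for visible smoke, exhaust lean, burning smell
None of the listed candidates fits everything.

none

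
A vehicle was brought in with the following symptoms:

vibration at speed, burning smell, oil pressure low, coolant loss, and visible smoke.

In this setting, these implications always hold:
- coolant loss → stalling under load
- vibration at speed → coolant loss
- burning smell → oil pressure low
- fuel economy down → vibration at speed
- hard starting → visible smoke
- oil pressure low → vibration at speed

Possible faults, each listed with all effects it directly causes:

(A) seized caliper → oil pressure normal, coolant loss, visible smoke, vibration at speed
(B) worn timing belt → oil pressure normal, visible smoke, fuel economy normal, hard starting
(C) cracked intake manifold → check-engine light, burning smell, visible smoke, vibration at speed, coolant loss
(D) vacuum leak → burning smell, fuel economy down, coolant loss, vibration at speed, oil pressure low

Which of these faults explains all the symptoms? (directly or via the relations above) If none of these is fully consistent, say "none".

C

For each candidate, compare predicted effects to what was observed:
(A) seized caliper — vibration at speed ✓; burning smell ✗; oil pressure low ✗; coolant loss ✓; visible smoke ✓
(B) worn timing belt — vibration at speed ✗; burning smell ✗; oil pressure low ✗; coolant loss ✗; visible smoke ✓
(C) cracked intake manifold — vibration at speed ✓; burning smell ✓; oil pressure low ✓ (through burning smell → oil pressure low); coolant loss ✓; visible smoke ✓
(D) vacuum leak — does not account for visible smoke
(C) is the only candidate with no mismatches.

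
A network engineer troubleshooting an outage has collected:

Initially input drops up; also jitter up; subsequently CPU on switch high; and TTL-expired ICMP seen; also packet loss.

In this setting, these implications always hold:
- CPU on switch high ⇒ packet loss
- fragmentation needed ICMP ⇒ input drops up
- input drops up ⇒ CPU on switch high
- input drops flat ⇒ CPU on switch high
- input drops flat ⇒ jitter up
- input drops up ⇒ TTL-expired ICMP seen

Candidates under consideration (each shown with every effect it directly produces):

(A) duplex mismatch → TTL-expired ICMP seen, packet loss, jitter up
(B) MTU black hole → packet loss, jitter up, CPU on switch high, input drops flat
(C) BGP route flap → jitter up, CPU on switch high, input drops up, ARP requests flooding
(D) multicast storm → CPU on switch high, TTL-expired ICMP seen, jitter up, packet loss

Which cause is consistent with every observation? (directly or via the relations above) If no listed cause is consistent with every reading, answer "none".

C

Checking each candidate against the observations:
(A) duplex mismatch — does not account for input drops up, CPU on switch high
(B) MTU black hole — fails on input drops up, TTL-expired ICMP seen (predicts input drops flat, not input drops up)
(C) BGP route flap — input drops up ✓; jitter up ✓; CPU on switch high ✓; TTL-expired ICMP seen ✓ (via input drops up → TTL-expired ICMP seen); packet loss ✓ (via CPU on switch high → packet loss)
(D) multicast storm — does not account for input drops up
(C) alone accounts for all the evidence.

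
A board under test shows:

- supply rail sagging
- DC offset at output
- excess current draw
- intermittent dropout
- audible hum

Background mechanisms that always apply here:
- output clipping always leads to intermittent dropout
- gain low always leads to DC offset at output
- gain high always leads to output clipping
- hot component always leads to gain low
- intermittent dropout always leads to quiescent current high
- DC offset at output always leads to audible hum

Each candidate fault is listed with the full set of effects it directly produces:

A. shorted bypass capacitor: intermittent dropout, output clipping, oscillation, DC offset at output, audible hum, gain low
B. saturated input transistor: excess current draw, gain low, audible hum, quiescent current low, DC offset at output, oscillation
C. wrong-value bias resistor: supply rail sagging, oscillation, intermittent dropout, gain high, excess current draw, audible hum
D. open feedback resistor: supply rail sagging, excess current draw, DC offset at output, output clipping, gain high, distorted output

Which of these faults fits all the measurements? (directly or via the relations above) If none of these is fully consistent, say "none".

Per-candidate check:
(A) shorted bypass capacitor — does not account for supply rail sagging, excess current draw
(B) saturated input transistor — supply rail sagging miss; DC offset at output match; excess current draw match; intermittent dropout miss; audible hum match
(C) wrong-value bias resistor — does not account for DC offset at output
(D) open feedback resistor — accounts for every observation (intermittent dropout through output clipping → intermittent dropout)
Only (D) is consistent with every observation.

D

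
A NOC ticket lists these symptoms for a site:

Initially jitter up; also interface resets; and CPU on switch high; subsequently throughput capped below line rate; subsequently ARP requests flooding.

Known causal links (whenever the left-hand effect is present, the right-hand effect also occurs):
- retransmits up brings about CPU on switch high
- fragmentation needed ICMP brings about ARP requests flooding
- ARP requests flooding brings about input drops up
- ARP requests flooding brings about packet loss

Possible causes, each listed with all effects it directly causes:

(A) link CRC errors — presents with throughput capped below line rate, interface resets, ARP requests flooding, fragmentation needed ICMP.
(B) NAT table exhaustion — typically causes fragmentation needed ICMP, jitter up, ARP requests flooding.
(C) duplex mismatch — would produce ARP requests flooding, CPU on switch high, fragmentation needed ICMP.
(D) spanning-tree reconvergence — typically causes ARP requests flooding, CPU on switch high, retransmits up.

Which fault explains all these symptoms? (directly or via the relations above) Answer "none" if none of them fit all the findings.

For each candidate, compare predicted effects to what was observed:
(A) link CRC errors — jitter up miss; interface resets match; CPU on switch high miss; throughput capped below line rate match; ARP requests flooding match
(B) NAT table exhaustion — jitter up match; interface resets miss; CPU on switch high miss; throughput capped below line rate miss; ARP requests flooding match
(C) duplex mismatch — does not account for jitter up, interface resets, throughput capped below line rate
(D) spanning-tree reconvergence — does not account for jitter up, interface resets, throughput capped below line rate
No candidate is consistent with all observations.

none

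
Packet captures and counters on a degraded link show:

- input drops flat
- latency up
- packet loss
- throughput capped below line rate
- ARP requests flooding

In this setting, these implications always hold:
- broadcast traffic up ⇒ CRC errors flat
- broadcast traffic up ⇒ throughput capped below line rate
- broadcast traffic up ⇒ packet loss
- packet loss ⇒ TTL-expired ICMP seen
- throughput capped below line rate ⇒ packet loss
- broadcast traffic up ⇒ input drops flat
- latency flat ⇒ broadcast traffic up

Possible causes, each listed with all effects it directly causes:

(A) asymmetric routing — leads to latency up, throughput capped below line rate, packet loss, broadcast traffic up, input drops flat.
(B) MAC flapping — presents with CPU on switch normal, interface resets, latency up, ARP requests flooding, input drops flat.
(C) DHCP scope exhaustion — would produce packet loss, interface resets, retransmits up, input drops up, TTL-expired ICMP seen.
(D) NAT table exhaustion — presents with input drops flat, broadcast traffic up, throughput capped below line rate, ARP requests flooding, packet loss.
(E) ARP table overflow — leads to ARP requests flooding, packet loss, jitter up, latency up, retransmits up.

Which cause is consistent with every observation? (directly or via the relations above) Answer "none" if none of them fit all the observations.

none

For each candidate, compare predicted effects to what was observed:
(A) asymmetric routing — input drops flat +; latency up +; packet loss +; throughput capped below line rate +; ARP requests flooding -
(B) MAC flapping — does not account for packet loss, throughput capped below line rate
(C) DHCP scope exhaustion — fails on input drops flat, latency up, throughput capped below line rate, ARP requests flooding (predicts input drops up, not input drops flat)
(D) NAT table exhaustion — input drops flat +; latency up -; packet loss +; throughput capped below line rate +; ARP requests flooding +
(E) ARP table overflow — input drops flat -; latency up +; packet loss +; throughput capped below line rate -; ARP requests flooding +
None of the listed candidates fits everything.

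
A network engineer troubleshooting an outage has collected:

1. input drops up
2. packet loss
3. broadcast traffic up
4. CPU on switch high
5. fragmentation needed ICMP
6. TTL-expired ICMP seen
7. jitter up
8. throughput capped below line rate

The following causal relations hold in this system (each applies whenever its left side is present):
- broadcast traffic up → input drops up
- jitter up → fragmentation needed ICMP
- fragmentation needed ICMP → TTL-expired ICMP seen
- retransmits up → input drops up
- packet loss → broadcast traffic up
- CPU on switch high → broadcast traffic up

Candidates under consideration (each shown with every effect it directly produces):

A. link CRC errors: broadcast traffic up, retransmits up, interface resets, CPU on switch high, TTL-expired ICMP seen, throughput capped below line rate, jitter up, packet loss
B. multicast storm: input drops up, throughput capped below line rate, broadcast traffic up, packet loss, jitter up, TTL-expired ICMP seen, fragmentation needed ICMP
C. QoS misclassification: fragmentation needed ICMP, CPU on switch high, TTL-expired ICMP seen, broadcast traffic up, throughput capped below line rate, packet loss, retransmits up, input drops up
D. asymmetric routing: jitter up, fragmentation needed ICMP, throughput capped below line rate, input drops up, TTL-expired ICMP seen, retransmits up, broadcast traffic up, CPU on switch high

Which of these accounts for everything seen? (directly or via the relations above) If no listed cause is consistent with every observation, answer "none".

A

Checking each candidate against the observations:
(A) link CRC errors — accounts for every observation (input drops up via retransmits up → input drops up)
(B) multicast storm — does not account for CPU on switch high
(C) QoS misclassification — input drops up yes; packet loss yes; broadcast traffic up yes; CPU on switch high yes; fragmentation needed ICMP yes; TTL-expired ICMP seen yes; jitter up NO; throughput capped below line rate yes
(D) asymmetric routing — input drops up yes; packet loss NO; broadcast traffic up yes; CPU on switch high yes; fragmentation needed ICMP yes; TTL-expired ICMP seen yes; jitter up yes; throughput capped below line rate yes
(A) alone accounts for all the evidence.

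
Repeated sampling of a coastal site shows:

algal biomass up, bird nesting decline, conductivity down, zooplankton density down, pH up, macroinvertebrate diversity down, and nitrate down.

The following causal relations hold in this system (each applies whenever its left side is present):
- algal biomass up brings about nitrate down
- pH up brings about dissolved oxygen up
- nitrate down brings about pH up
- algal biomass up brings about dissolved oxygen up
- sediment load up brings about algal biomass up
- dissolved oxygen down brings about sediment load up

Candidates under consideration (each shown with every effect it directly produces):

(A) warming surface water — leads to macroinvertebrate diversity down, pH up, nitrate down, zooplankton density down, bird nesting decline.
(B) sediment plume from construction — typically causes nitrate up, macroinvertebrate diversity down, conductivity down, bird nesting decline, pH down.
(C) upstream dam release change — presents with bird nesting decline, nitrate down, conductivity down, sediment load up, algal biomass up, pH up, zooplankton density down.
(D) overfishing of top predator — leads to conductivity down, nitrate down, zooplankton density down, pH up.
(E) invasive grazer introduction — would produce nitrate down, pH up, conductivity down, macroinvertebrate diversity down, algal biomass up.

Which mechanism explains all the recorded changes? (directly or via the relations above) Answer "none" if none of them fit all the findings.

Checking each candidate against the observations:
(A) warming surface water — algal biomass up ✗; bird nesting decline ✓; conductivity down ✗; zooplankton density down ✓; pH up ✓; macroinvertebrate diversity down ✓; nitrate down ✓
(B) sediment plume from construction — algal biomass up ✗; bird nesting decline ✓; conductivity down ✓; zooplankton density down ✗; pH up ✗; macroinvertebrate diversity down ✓; nitrate down ✗
(C) upstream dam release change — algal biomass up ✓; bird nesting decline ✓; conductivity down ✓; zooplankton density down ✓; pH up ✓; macroinvertebrate diversity down ✗; nitrate down ✓
(D) overfishing of top predator — does not account for algal biomass up, bird nesting decline, macroinvertebrate diversity down
(E) invasive grazer introduction — algal biomass up ✓; bird nesting decline ✗; conductivity down ✓; zooplankton density down ✗; pH up ✓; macroinvertebrate diversity down ✓; nitrate down ✓
None of the listed candidates fits everything.

none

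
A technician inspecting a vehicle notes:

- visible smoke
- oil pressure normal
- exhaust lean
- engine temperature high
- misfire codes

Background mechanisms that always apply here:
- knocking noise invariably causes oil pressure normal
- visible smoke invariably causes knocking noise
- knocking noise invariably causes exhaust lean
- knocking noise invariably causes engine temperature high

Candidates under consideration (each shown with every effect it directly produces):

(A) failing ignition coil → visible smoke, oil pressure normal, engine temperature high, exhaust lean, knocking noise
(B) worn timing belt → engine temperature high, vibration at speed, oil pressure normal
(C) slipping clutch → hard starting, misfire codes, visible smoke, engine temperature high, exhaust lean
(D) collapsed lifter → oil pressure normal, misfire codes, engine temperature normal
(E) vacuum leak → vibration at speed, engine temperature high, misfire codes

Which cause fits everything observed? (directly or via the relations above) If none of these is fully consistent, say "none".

Testing each hypothesis:
(A) failing ignition coil — visible smoke match; oil pressure normal match; exhaust lean match; engine temperature high match; misfire codes miss
(B) worn timing belt — does not account for visible smoke, exhaust lean, misfire codes
(C) slipping clutch — visible smoke match; oil pressure normal match (via visible smoke → knocking noise → oil pressure normal); exhaust lean match; engine temperature high match; misfire codes match
(D) collapsed lifter — fails on visible smoke, exhaust lean, engine temperature high (predicts engine temperature normal, not engine temperature high)
(E) vacuum leak — visible smoke miss; oil pressure normal miss; exhaust lean miss; engine temperature high match; misfire codes match
(C) alone accounts for all the evidence.

C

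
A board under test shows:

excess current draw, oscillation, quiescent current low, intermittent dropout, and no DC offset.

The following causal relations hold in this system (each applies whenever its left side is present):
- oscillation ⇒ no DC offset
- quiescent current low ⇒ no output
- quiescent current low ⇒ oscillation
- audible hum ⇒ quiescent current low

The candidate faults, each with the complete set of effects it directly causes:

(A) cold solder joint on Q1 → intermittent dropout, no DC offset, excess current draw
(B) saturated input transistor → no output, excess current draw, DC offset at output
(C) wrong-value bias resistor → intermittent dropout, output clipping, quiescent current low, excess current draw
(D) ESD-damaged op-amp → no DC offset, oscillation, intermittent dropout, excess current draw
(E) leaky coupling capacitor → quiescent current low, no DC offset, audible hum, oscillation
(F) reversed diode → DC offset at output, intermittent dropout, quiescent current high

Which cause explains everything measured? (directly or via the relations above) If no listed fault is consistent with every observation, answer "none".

C

Checking each candidate against the observations:
(A) cold solder joint on Q1 — excess current draw match; oscillation miss; quiescent current low miss; intermittent dropout match; no DC offset match
(B) saturated input transistor — excess current draw match; oscillation miss; quiescent current low miss; intermittent dropout miss; no DC offset miss
(C) wrong-value bias resistor — accounts for every observation (oscillation via quiescent current low → oscillation)
(D) ESD-damaged op-amp — excess current draw match; oscillation match; quiescent current low miss; intermittent dropout match; no DC offset match
(E) leaky coupling capacitor — does not account for excess current draw, intermittent dropout
(F) reversed diode — excess current draw miss; oscillation miss; quiescent current low miss; intermittent dropout match; no DC offset miss
(C) is the only candidate with no mismatches.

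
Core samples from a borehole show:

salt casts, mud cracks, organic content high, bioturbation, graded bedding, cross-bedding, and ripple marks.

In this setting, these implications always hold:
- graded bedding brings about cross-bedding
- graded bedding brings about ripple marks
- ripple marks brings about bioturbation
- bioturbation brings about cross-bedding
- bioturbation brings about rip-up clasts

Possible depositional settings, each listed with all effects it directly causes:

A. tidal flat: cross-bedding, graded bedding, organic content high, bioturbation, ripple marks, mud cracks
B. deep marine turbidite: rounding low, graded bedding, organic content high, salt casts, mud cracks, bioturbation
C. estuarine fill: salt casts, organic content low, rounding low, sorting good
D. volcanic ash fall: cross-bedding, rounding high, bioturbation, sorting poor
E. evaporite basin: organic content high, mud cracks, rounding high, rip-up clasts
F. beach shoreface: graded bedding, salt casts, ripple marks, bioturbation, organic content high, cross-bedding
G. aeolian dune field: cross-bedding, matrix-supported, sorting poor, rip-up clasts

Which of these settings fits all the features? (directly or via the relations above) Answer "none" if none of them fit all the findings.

Checking each candidate against the observations:
(A) tidal flat — does not account for salt casts
(B) deep marine turbidite — salt casts ✓; mud cracks ✓; organic content high ✓; bioturbation ✓; graded bedding ✓; cross-bedding ✓ (via bioturbation → cross-bedding); ripple marks ✓ (via graded bedding → ripple marks)
(C) estuarine fill — fails on mud cracks, organic content high, bioturbation, graded bedding, cross-bedding, ripple marks (predicts organic content low, not organic content high)
(D) volcanic ash fall — salt casts ✗; mud cracks ✗; organic content high ✗; bioturbation ✓; graded bedding ✗; cross-bedding ✓; ripple marks ✗
(E) evaporite basin — salt casts ✗; mud cracks ✓; organic content high ✓; bioturbation ✗; graded bedding ✗; cross-bedding ✗; ripple marks ✗
(F) beach shoreface — does not account for mud cracks
(G) aeolian dune field — salt casts ✗; mud cracks ✗; organic content high ✗; bioturbation ✗; graded bedding ✗; cross-bedding ✓; ripple marks ✗
(B) alone accounts for all the evidence.

B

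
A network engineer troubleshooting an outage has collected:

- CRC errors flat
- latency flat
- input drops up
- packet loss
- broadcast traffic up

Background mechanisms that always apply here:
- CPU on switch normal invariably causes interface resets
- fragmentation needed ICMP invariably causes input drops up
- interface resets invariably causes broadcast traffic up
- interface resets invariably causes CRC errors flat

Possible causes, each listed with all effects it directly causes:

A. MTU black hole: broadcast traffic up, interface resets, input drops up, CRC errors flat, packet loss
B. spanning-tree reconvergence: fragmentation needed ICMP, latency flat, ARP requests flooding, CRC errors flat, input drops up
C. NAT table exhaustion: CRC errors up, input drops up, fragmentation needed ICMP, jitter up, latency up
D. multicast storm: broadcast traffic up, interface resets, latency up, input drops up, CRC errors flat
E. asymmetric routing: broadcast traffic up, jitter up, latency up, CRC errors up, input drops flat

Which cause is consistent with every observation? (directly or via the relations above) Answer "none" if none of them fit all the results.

Checking each candidate against the observations:
(A) MTU black hole — CRC errors flat yes; latency flat NO; input drops up yes; packet loss yes; broadcast traffic up yes
(B) spanning-tree reconvergence — CRC errors flat yes; latency flat yes; input drops up yes; packet loss NO; broadcast traffic up NO
(C) NAT table exhaustion — fails on CRC errors flat, latency flat, packet loss, broadcast traffic up (predicts CRC errors up, not CRC errors flat; predicts latency up, not latency flat)
(D) multicast storm — CRC errors flat yes; latency flat NO; input drops up yes; packet loss NO; broadcast traffic up yes
(E) asymmetric routing — CRC errors flat NO; latency flat NO; input drops up NO; packet loss NO; broadcast traffic up yes
Every candidate fails on at least one observation.

none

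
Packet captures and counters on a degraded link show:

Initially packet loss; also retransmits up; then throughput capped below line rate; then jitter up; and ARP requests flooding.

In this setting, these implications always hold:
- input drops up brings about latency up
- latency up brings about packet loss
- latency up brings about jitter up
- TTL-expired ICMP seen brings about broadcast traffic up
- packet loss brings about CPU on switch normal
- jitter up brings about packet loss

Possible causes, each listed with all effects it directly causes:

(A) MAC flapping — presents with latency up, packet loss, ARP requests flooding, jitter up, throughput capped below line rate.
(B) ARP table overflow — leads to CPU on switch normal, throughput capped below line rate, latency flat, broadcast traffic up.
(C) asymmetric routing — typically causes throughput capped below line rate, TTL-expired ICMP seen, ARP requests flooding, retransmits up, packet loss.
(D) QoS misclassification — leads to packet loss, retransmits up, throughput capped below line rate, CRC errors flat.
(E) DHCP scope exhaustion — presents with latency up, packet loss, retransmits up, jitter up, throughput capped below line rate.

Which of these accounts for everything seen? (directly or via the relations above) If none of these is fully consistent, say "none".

none

Per-candidate check:
(A) MAC flapping — packet loss +; retransmits up -; throughput capped below line rate +; jitter up +; ARP requests flooding +
(B) ARP table overflow — does not account for packet loss, retransmits up, jitter up, ARP requests flooding
(C) asymmetric routing — packet loss +; retransmits up +; throughput capped below line rate +; jitter up -; ARP requests flooding +
(D) QoS misclassification — does not account for jitter up, ARP requests flooding
(E) DHCP scope exhaustion — packet loss +; retransmits up +; throughput capped below line rate +; jitter up +; ARP requests flooding -
No candidate is consistent with all observations.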